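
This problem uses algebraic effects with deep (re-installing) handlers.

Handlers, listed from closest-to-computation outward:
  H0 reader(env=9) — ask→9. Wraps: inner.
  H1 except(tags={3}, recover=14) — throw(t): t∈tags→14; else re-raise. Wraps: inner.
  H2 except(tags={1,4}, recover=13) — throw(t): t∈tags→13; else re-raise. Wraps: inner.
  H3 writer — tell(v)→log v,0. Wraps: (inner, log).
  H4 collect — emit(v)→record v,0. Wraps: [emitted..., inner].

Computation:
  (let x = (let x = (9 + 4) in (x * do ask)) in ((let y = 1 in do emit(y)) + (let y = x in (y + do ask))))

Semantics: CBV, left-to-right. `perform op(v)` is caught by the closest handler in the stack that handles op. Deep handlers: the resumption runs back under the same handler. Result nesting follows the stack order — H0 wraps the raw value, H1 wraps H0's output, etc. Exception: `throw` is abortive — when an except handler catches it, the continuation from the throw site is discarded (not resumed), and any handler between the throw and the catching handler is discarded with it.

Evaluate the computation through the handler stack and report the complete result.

Step-by-step:
ask @ H0 ⇒ 9
emit(1) @ H4 ⇒ out+=1
ask @ H0 ⇒ 9
H0 returns 126
H1 returns 126
H2 returns 126
H3 returns (126, ())
H4 returns [1, (126, ())]
= [1, (126, ())]

Answer: [1, (126, ())]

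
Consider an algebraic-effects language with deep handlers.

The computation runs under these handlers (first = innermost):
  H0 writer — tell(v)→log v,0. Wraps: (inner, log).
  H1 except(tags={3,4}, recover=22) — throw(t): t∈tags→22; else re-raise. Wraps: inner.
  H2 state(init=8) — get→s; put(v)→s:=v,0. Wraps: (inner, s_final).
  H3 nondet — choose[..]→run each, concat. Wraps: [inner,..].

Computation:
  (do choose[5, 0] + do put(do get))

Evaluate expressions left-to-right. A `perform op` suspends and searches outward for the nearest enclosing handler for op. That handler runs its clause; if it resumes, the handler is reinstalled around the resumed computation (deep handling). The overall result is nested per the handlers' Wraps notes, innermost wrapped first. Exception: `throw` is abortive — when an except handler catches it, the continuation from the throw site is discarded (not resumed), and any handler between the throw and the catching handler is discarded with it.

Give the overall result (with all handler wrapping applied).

Answer: [((5, ()), 8), ((0, ()), 8)]

Evaluation trace:
choose[5, 0] @ H3
  branch[0] choose=5:
    get @ H2 ⇒ 8
    put(8) @ H2 ⇒ s:=8
    H0 returns (5, ())
    H1 returns (5, ())
    H2 returns ((5, ()), 8)
    H3 returns [((5, ()), 8)]
  branch[1] choose=0:
    get @ H2 ⇒ 8
    put(8) @ H2 ⇒ s:=8
    H0 returns (0, ())
    H1 returns (0, ())
    H2 returns ((0, ()), 8)
    H3 returns [((0, ()), 8)]
= [((5, ()), 8), ((0, ()), 8)]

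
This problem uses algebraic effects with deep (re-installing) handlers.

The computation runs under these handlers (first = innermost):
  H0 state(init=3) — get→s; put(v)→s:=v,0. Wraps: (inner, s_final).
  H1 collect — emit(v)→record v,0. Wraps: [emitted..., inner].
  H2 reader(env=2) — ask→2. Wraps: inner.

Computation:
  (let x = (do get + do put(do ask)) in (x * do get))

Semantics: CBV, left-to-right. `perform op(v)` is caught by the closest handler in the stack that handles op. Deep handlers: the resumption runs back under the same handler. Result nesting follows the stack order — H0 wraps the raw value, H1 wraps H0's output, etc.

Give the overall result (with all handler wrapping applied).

Answer: [(6, 2)]

Evaluation trace:
get @ H0 ⇒ 3
ask @ H2 ⇒ 2
put(2) @ H0 ⇒ s:=2
get @ H0 ⇒ 2
H0 returns (6, 2)
H1 returns [(6, 2)]
H2 returns [(6, 2)]
= [(6, 2)]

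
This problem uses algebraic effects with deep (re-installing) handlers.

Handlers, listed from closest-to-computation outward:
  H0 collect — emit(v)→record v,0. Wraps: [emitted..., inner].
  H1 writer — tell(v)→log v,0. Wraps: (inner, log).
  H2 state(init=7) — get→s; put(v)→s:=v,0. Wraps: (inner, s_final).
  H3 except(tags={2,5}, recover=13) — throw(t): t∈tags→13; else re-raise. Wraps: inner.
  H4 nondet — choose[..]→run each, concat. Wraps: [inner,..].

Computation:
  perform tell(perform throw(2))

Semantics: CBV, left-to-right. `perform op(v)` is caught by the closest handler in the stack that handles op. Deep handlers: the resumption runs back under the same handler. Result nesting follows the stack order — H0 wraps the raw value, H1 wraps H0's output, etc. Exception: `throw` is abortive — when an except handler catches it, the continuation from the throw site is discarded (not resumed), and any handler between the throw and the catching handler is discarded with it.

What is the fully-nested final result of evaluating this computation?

Working:
throw(2) @ H3 caught ⇒ 13
H4 returns [13]
= [13]

Answer: [13]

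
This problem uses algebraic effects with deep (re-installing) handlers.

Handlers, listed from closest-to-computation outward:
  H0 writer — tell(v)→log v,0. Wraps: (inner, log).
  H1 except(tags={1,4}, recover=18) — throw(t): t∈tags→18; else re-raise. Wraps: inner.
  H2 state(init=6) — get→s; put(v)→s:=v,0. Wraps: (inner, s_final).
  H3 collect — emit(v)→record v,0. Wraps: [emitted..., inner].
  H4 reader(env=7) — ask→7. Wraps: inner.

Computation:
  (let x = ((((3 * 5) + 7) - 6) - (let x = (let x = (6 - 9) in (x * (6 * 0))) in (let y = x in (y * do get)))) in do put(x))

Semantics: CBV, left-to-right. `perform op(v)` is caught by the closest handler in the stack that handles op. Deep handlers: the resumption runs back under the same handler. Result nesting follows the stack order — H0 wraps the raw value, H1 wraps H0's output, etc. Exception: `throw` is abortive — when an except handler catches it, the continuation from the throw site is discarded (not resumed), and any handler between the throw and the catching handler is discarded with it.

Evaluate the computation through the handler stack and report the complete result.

Working:
get @ H2 ⇒ 6
put(16) @ H2 ⇒ s:=16
H0 returns (0, ())
H1 returns (0, ())
H2 returns ((0, ()), 16)
H3 returns [((0, ()), 16)]
H4 returns [((0, ()), 16)]
= [((0, ()), 16)]

Answer: [((0, ()), 16)]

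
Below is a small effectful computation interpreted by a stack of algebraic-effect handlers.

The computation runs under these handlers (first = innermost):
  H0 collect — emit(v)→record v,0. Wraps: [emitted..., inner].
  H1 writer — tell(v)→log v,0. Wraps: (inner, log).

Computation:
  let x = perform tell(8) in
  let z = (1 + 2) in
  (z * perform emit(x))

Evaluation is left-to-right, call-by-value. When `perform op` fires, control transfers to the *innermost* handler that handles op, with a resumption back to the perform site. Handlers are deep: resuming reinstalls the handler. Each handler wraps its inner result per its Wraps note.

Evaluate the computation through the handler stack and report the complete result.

Evaluation trace:
tell(8) @ H1 ⇒ log+=8
emit(0) @ H0 ⇒ out+=0
H0 returns [0, 0]
H1 returns ([0, 0], (8))
= ([0, 0], (8))

Answer: ([0, 0], (8))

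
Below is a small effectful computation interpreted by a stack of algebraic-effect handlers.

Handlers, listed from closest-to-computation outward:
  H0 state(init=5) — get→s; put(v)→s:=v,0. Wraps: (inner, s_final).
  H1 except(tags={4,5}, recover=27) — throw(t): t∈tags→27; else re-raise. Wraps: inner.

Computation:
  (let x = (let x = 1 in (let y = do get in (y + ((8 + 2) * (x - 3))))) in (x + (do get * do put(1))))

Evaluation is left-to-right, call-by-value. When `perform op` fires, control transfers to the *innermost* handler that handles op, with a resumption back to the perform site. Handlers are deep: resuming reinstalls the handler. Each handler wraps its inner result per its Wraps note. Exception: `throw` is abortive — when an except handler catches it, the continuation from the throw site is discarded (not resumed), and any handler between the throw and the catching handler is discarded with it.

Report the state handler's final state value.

Working:
get @ H0 ⇒ 5
get @ H0 ⇒ 5
put(1) @ H0 ⇒ s:=1
H0 returns (-15, 1)
H1 returns (-15, 1)
= (-15, 1)

Answer: 1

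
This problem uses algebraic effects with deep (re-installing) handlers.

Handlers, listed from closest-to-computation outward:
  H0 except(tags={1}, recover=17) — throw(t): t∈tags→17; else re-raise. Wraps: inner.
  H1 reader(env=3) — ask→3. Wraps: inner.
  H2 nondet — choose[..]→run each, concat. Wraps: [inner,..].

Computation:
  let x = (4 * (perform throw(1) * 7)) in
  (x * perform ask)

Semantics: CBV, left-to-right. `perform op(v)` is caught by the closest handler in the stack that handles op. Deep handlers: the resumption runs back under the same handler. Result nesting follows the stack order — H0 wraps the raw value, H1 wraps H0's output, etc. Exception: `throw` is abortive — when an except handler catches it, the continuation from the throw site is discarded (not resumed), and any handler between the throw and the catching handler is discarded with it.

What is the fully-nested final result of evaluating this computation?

Evaluation trace:
throw(1) @ H0 caught ⇒ 17
H1 returns 17
H2 returns [17]
= [17]

Answer: [17]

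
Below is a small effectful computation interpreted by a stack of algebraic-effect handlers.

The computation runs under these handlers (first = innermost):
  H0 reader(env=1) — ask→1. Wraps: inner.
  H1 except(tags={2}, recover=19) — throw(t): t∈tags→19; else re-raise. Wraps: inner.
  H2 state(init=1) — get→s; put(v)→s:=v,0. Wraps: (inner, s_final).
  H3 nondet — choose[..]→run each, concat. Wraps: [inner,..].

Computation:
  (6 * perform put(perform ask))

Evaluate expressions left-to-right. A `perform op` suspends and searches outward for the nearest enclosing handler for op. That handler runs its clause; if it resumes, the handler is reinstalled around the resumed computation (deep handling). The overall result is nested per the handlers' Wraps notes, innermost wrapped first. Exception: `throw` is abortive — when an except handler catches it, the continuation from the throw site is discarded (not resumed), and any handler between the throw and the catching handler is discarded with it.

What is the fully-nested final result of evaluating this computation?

Answer: [(0, 1)]

Working:
ask @ H0 ⇒ 1
put(1) @ H2 ⇒ s:=1
H0 returns 0
H1 returns 0
H2 returns (0, 1)
H3 returns [(0, 1)]
= [(0, 1)]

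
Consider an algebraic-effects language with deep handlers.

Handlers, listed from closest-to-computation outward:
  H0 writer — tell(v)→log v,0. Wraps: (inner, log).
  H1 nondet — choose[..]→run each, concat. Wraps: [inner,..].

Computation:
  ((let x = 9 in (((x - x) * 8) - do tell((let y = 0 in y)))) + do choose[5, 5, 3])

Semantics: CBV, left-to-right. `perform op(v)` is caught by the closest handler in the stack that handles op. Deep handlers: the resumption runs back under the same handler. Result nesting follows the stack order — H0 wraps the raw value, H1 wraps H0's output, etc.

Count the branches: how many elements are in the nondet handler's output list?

Answer: 3

Step-by-step:
tell(0) @ H0 ⇒ log+=0
choose[5, 5, 3] @ H1
  branch[0] choose=5:
    H0 returns (5, (0))
    H1 returns [(5, (0))]
  branch[1] choose=5:
    H0 returns (5, (0))
    H1 returns [(5, (0))]
  branch[2] choose=3:
    H0 returns (3, (0))
    H1 returns [(3, (0))]
= [(5, (0)), (5, (0)), (3, (0))]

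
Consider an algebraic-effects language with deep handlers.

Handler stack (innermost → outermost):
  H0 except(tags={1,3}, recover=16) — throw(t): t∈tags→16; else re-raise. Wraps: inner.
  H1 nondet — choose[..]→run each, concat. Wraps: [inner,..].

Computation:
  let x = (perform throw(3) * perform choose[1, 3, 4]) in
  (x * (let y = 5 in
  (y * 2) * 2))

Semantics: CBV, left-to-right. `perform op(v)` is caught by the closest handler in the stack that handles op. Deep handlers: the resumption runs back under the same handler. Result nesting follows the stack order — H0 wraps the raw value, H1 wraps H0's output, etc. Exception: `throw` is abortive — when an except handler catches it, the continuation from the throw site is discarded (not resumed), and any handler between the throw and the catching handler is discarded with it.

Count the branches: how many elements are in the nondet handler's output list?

Evaluation trace:
throw(3) @ H0 caught ⇒ 16
H1 returns [16]
= [16]

Answer: 1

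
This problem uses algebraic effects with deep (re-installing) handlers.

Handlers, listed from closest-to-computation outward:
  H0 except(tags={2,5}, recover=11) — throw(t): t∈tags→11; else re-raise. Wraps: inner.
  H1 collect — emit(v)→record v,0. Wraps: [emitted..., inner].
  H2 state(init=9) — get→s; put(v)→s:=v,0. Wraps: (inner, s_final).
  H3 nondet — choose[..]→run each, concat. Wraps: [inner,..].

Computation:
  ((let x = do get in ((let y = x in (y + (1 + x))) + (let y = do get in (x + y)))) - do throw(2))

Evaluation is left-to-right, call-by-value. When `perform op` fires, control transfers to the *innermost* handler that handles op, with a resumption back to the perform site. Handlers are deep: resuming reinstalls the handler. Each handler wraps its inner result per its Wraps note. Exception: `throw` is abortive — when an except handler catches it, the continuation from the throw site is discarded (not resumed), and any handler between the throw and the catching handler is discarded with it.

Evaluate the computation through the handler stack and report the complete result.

Working:
get @ H2 ⇒ 9
get @ H2 ⇒ 9
throw(2) @ H0 caught ⇒ 11
H1 returns [11]
H2 returns ([11], 9)
H3 returns [([11], 9)]
= [([11], 9)]

Answer: [([11], 9)]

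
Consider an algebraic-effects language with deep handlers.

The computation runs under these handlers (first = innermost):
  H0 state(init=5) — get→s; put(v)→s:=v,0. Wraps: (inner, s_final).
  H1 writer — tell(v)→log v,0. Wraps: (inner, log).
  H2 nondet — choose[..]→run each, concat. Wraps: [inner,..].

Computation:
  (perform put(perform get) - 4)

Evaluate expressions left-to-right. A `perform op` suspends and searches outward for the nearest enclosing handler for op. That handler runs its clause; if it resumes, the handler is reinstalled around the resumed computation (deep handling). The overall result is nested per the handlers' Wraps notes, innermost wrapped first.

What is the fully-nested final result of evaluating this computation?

Answer: [((-4, 5), ())]

Step-by-step:
get @ H0 ⇒ 5
put(5) @ H0 ⇒ s:=5
H0 returns (-4, 5)
H1 returns ((-4, 5), ())
H2 returns [((-4, 5), ())]
= [((-4, 5), ())]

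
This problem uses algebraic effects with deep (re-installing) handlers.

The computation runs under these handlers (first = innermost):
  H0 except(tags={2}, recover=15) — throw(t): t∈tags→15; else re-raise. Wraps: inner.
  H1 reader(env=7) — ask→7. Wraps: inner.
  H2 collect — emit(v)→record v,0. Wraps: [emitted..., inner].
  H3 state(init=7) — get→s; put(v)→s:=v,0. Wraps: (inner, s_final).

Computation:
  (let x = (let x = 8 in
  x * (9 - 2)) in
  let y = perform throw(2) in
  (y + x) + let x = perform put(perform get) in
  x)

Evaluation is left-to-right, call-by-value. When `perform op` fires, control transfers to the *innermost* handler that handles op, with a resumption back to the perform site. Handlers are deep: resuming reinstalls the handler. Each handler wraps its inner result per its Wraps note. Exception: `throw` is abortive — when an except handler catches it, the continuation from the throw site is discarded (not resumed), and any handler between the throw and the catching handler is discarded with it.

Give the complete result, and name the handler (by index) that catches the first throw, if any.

Answer: ([15], 7) ; first throw caught by: H0

Evaluation trace:
throw(2) @ H0 caught ⇒ 15
H1 returns 15
H2 returns [15]
H3 returns ([15], 7)
= ([15], 7)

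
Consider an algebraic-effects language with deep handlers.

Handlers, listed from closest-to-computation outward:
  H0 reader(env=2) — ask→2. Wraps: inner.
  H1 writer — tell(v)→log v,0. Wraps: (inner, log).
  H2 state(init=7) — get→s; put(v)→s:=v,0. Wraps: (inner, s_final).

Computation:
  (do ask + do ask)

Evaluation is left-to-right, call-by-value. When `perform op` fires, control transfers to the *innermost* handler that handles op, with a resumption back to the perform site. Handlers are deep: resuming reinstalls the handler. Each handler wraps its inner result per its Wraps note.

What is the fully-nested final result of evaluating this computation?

Answer: ((4, ()), 7)

Evaluation trace:
ask @ H0 ⇒ 2
ask @ H0 ⇒ 2
H0 returns 4
H1 returns (4, ())
H2 returns ((4, ()), 7)
= ((4, ()), 7)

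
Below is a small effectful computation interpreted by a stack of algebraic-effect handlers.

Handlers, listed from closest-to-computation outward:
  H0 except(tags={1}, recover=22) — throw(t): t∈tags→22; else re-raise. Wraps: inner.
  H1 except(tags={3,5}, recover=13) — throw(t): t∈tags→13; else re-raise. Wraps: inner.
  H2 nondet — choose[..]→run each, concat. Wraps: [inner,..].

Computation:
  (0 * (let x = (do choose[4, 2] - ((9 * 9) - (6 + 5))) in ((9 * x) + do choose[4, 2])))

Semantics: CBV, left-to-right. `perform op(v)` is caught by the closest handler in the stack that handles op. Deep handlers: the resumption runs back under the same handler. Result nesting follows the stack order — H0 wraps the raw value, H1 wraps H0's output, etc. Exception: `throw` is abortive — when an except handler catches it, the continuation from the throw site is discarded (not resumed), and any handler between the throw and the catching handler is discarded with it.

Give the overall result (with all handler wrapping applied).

Working:
choose[4, 2] @ H2
  branch[0] choose=4:
    choose[4, 2] @ H2
      branch[0] choose=4:
        H0 returns 0
        H1 returns 0
        H2 returns [0]
      branch[1] choose=2:
        H0 returns 0
        H1 returns 0
        H2 returns [0]
  branch[1] choose=2:
    choose[4, 2] @ H2
      branch[0] choose=4:
        H0 returns 0
        H1 returns 0
        H2 returns [0]
      branch[1] choose=2:
        H0 returns 0
        H1 returns 0
        H2 returns [0]
= [0, 0, 0, 0]

Answer: [0, 0, 0, 0]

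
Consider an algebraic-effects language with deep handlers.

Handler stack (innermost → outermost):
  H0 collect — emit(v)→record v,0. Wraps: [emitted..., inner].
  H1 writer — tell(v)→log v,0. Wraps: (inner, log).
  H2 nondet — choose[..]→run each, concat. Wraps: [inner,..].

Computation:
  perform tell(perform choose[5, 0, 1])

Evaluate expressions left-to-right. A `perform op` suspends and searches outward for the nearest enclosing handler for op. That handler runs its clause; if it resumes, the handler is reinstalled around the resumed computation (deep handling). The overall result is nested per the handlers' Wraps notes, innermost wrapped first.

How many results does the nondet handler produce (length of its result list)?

Answer: 3

Step-by-step:
choose[5, 0, 1] @ H2
  branch[0] choose=5:
    tell(5) @ H1 ⇒ log+=5
    H0 returns [0]
    H1 returns ([0], (5))
    H2 returns [([0], (5))]
  branch[1] choose=0:
    tell(0) @ H1 ⇒ log+=0
    H0 returns [0]
    H1 returns ([0], (0))
    H2 returns [([0], (0))]
  branch[2] choose=1:
    tell(1) @ H1 ⇒ log+=1
    H0 returns [0]
    H1 returns ([0], (1))
    H2 returns [([0], (1))]
= [([0], (5)), ([0], (0)), ([0], (1))]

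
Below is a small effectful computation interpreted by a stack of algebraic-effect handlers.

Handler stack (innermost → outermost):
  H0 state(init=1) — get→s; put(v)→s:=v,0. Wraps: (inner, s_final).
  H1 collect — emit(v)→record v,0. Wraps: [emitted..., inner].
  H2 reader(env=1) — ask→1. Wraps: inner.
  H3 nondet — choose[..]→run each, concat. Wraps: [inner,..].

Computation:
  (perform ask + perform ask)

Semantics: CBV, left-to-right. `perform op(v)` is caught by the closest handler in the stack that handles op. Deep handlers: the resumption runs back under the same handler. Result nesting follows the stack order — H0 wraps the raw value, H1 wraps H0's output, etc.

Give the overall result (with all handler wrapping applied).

Answer: [[(2, 1)]]

Evaluation trace:
ask @ H2 ⇒ 1
ask @ H2 ⇒ 1
H0 returns (2, 1)
H1 returns [(2, 1)]
H2 returns [(2, 1)]
H3 returns [[(2, 1)]]
= [[(2, 1)]]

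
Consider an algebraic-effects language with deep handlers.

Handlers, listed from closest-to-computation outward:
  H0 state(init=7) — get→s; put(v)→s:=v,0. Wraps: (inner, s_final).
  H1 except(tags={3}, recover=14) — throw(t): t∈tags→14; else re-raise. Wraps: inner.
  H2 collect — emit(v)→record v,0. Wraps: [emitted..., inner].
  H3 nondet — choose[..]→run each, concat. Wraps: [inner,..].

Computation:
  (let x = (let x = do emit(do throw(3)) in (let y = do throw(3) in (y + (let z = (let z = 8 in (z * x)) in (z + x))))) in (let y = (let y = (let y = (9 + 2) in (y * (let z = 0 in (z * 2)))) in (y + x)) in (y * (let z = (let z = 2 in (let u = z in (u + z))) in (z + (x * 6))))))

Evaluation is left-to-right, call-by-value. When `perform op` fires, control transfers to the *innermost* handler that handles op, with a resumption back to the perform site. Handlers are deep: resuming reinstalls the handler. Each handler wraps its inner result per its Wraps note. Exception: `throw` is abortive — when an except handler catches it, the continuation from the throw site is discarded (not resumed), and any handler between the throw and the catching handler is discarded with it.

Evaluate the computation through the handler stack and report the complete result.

Evaluation trace:
throw(3) @ H1 caught ⇒ 14
H2 returns [14]
H3 returns [[14]]
= [[14]]

Answer: [[14]]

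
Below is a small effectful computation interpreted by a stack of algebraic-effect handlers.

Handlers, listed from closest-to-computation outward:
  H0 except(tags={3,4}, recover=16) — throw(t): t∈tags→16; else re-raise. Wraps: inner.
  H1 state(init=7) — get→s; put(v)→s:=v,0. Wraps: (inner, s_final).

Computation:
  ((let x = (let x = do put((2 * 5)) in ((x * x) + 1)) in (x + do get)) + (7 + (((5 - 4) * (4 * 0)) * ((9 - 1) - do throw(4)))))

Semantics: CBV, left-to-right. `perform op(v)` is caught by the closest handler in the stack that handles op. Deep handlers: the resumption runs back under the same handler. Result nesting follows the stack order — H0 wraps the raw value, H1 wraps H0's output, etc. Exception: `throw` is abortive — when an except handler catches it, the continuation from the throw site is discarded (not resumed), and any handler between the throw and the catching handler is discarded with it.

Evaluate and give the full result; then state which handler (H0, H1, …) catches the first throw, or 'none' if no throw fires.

Evaluation trace:
put(10) @ H1 ⇒ s:=10
get @ H1 ⇒ 10
throw(4) @ H0 caught ⇒ 16
H1 returns (16, 10)
= (16, 10)

Answer: (16, 10) ; first throw caught by: H0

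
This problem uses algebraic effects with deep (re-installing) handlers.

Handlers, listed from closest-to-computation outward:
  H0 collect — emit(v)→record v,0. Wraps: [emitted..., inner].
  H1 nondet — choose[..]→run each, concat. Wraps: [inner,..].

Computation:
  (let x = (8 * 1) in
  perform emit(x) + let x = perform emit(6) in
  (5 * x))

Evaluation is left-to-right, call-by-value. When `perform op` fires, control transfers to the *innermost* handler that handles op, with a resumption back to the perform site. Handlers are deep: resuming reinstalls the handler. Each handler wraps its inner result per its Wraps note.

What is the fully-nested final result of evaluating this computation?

Answer: [[8, 6, 0]]

Working:
emit(8) @ H0 ⇒ out+=8
emit(6) @ H0 ⇒ out+=6
H0 returns [8, 6, 0]
H1 returns [[8, 6, 0]]
= [[8, 6, 0]]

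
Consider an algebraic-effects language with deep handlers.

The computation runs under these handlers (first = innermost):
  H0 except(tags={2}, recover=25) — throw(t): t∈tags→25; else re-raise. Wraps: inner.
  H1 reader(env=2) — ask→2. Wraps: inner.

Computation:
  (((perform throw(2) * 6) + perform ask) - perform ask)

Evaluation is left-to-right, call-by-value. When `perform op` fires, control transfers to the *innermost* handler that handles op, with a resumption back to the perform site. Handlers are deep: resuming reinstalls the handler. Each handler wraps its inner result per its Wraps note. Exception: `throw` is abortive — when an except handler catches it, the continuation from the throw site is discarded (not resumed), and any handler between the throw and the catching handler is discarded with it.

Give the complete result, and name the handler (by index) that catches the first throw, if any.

Working:
throw(2) @ H0 caught ⇒ 25
H1 returns 25
= 25

Answer: 25 ; first throw caught by: H0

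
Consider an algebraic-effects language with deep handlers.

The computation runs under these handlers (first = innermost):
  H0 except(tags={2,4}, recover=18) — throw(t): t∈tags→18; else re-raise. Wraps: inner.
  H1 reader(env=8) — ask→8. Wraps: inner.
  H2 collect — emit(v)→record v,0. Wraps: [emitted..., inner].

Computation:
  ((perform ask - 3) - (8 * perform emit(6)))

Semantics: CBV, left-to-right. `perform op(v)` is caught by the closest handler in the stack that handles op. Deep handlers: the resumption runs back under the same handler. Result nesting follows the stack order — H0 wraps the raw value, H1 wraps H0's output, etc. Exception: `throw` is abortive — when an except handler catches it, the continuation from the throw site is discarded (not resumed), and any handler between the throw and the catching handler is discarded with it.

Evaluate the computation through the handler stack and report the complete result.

Step-by-step:
ask @ H1 ⇒ 8
emit(6) @ H2 ⇒ out+=6
H0 returns 5
H1 returns 5
H2 returns [6, 5]
= [6, 5]

Answer: [6, 5]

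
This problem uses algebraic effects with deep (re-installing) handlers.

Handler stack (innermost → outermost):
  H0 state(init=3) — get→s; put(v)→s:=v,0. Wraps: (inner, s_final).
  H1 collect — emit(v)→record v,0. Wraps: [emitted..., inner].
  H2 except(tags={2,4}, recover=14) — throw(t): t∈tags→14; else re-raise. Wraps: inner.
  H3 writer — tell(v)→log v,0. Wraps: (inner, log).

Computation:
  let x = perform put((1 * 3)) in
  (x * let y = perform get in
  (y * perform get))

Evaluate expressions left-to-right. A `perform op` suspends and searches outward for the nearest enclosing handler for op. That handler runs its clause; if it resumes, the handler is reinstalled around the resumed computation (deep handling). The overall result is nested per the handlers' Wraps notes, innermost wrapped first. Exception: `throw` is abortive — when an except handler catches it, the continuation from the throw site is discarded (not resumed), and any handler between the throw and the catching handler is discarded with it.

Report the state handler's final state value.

Answer: 3

Step-by-step:
put(3) @ H0 ⇒ s:=3
get @ H0 ⇒ 3
get @ H0 ⇒ 3
H0 returns (0, 3)
H1 returns [(0, 3)]
H2 returns [(0, 3)]
H3 returns ([(0, 3)], ())
= ([(0, 3)], ())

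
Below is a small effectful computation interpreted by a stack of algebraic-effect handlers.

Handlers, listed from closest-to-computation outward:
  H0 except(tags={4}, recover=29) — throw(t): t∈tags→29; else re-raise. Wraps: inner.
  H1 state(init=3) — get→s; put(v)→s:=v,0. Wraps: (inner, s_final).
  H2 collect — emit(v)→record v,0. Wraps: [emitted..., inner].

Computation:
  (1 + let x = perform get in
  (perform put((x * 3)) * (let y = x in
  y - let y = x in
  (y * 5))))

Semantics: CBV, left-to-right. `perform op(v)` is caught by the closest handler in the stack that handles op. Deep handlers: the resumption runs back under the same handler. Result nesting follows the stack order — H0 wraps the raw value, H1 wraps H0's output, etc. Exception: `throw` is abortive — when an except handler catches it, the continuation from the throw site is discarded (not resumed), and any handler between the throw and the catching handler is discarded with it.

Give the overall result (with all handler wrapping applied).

Answer: [(1, 9)]

Evaluation trace:
get @ H1 ⇒ 3
put(9) @ H1 ⇒ s:=9
H0 returns 1
H1 returns (1, 9)
H2 returns [(1, 9)]
= [(1, 9)]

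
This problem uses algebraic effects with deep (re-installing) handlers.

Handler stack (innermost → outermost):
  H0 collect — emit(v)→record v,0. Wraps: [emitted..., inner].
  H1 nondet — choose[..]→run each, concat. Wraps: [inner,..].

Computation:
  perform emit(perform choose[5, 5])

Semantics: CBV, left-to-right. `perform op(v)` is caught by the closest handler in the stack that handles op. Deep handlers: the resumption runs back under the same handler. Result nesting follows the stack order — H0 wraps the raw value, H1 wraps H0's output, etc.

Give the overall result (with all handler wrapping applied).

Working:
choose[5, 5] @ H1
  branch[0] choose=5:
    emit(5) @ H0 ⇒ out+=5
    H0 returns [5, 0]
    H1 returns [[5, 0]]
  branch[1] choose=5:
    emit(5) @ H0 ⇒ out+=5
    H0 returns [5, 0]
    H1 returns [[5, 0]]
= [[5, 0], [5, 0]]

Answer: [[5, 0], [5, 0]]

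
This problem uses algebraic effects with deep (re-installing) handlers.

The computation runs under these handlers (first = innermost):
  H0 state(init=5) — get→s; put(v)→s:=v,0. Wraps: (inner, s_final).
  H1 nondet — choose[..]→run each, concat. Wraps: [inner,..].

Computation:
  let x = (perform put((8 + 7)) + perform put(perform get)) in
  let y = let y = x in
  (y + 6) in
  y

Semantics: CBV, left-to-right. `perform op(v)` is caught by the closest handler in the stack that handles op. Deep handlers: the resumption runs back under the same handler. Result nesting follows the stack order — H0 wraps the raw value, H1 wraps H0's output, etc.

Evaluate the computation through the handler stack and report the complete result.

Answer: [(6, 15)]

Step-by-step:
put(15) @ H0 ⇒ s:=15
get @ H0 ⇒ 15
put(15) @ H0 ⇒ s:=15
H0 returns (6, 15)
H1 returns [(6, 15)]
= [(6, 15)]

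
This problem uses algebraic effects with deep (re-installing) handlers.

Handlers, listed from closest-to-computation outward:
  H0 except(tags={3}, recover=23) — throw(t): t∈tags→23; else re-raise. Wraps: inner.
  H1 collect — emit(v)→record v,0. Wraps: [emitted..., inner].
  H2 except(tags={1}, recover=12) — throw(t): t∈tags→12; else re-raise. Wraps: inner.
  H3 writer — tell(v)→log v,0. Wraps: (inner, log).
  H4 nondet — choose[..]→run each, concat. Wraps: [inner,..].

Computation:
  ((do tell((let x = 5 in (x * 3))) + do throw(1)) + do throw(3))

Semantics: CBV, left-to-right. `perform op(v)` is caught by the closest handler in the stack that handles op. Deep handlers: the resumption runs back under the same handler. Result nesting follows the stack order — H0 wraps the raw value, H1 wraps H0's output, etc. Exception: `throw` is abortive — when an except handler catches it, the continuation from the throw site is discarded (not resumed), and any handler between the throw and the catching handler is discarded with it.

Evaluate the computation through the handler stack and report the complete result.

Answer: [(12, (15))]

Working:
tell(15) @ H3 ⇒ log+=15
throw(1) @ H0 re-raised
throw(1) @ H2 caught ⇒ 12
H3 returns (12, (15))
H4 returns [(12, (15))]
= [(12, (15))]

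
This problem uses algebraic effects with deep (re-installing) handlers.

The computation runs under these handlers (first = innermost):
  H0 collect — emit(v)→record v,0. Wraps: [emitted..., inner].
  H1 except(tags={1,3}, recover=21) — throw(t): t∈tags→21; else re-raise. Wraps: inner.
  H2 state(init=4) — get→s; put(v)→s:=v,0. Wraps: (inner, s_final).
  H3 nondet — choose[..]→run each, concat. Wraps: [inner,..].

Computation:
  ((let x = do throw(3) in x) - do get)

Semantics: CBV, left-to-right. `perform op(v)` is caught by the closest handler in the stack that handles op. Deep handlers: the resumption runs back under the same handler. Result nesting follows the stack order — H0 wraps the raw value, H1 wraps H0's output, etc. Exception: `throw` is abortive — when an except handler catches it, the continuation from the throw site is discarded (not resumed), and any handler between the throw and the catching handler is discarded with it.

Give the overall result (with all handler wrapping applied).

Evaluation trace:
throw(3) @ H1 caught ⇒ 21
H2 returns (21, 4)
H3 returns [(21, 4)]
= [(21, 4)]

Answer: [(21, 4)]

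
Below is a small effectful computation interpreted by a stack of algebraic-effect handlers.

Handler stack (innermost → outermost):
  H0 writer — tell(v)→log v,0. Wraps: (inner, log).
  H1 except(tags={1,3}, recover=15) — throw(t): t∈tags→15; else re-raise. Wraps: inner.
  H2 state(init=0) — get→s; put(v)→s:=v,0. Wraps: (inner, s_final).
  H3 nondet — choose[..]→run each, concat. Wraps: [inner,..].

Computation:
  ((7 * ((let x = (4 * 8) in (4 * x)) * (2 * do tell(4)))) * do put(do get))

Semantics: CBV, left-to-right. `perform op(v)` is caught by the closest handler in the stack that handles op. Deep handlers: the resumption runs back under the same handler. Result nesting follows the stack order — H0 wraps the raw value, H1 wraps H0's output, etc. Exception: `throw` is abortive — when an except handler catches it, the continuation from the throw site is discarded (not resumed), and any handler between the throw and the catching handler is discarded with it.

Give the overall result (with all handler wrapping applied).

Answer: [((0, (4)), 0)]

Working:
tell(4) @ H0 ⇒ log+=4
get @ H2 ⇒ 0
put(0) @ H2 ⇒ s:=0
H0 returns (0, (4))
H1 returns (0, (4))
H2 returns ((0, (4)), 0)
H3 returns [((0, (4)), 0)]
= [((0, (4)), 0)]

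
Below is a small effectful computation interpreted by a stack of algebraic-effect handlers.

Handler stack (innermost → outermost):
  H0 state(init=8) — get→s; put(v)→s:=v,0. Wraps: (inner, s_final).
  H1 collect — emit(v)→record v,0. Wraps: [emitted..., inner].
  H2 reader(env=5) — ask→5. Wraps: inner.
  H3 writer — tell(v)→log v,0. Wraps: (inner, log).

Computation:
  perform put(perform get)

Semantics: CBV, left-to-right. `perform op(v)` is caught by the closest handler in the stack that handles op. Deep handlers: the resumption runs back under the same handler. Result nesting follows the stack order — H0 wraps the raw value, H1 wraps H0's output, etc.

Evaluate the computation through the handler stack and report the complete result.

Evaluation trace:
get @ H0 ⇒ 8
put(8) @ H0 ⇒ s:=8
H0 returns (0, 8)
H1 returns [(0, 8)]
H2 returns [(0, 8)]
H3 returns ([(0, 8)], ())
= ([(0, 8)], ())

Answer: ([(0, 8)], ())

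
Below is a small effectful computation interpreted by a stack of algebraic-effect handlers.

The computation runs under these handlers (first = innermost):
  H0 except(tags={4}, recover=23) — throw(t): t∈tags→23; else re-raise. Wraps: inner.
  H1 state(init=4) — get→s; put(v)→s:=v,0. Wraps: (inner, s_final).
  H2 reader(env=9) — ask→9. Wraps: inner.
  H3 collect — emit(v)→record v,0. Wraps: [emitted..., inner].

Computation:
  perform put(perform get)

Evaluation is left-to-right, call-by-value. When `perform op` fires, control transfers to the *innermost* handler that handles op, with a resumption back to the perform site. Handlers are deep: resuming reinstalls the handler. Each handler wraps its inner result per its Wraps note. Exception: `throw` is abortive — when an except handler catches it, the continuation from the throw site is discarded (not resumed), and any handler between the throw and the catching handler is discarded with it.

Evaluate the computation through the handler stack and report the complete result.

Step-by-step:
get @ H1 ⇒ 4
put(4) @ H1 ⇒ s:=4
H0 returns 0
H1 returns (0, 4)
H2 returns (0, 4)
H3 returns [(0, 4)]
= [(0, 4)]

Answer: [(0, 4)]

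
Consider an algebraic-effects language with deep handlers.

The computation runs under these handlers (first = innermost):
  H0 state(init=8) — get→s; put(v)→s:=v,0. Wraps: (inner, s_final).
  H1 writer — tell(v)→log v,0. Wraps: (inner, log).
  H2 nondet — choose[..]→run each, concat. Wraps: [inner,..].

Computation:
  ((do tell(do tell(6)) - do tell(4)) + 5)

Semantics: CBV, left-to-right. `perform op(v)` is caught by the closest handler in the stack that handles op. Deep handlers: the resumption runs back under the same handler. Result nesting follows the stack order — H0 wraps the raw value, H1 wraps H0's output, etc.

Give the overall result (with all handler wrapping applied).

Working:
tell(6) @ H1 ⇒ log+=6
tell(0) @ H1 ⇒ log+=0
tell(4) @ H1 ⇒ log+=4
H0 returns (5, 8)
H1 returns ((5, 8), (6, 0, 4))
H2 returns [((5, 8), (6, 0, 4))]
= [((5, 8), (6, 0, 4))]

Answer: [((5, 8), (6, 0, 4))]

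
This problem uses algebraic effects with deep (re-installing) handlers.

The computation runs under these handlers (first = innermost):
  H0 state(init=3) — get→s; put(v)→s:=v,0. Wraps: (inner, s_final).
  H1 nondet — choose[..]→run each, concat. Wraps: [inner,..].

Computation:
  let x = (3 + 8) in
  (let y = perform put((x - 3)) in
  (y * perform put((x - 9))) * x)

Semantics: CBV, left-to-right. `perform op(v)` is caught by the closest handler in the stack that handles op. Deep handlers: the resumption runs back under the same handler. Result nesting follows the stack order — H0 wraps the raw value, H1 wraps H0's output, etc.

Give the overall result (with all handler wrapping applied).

Evaluation trace:
put(8) @ H0 ⇒ s:=8
put(2) @ H0 ⇒ s:=2
H0 returns (0, 2)
H1 returns [(0, 2)]
= [(0, 2)]

Answer: [(0, 2)]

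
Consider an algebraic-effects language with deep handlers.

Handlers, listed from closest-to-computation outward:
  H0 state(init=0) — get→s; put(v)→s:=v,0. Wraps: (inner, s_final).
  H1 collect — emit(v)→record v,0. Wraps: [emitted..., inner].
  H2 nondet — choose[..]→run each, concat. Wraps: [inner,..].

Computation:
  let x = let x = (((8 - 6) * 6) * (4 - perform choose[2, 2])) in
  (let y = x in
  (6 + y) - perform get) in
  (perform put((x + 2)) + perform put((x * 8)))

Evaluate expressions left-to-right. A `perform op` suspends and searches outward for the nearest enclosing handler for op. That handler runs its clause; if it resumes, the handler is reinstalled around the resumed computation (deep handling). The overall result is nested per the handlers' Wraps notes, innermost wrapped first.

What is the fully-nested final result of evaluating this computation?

Answer: [[(0, 240)], [(0, 240)]]

Working:
choose[2, 2] @ H2
  branch[0] choose=2:
    get @ H0 ⇒ 0
    put(32) @ H0 ⇒ s:=32
    put(240) @ H0 ⇒ s:=240
    H0 returns (0, 240)
    H1 returns [(0, 240)]
    H2 returns [[(0, 240)]]
  branch[1] choose=2:
    get @ H0 ⇒ 0
    put(32) @ H0 ⇒ s:=32
    put(240) @ H0 ⇒ s:=240
    H0 returns (0, 240)
    H1 returns [(0, 240)]
    H2 returns [[(0, 240)]]
= [[(0, 240)], [(0, 240)]]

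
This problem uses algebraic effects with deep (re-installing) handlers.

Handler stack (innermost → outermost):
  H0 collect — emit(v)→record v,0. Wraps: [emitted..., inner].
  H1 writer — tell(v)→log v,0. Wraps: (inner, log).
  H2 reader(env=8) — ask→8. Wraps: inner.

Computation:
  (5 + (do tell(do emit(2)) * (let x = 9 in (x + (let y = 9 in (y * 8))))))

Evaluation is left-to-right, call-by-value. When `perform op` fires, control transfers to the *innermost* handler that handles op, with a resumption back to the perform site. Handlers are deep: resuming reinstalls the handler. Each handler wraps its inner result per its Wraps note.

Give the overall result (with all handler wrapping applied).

Answer: ([2, 5], (0))

Step-by-step:
emit(2) @ H0 ⇒ out+=2
tell(0) @ H1 ⇒ log+=0
H0 returns [2, 5]
H1 returns ([2, 5], (0))
H2 returns ([2, 5], (0))
= ([2, 5], (0))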